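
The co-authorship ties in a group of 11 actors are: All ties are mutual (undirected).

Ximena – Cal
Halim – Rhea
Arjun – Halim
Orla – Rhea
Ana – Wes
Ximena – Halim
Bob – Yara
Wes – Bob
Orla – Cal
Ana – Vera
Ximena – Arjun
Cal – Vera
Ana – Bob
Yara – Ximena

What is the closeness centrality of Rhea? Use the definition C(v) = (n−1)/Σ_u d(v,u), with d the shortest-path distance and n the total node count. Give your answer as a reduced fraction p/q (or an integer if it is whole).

10/27

Distances from Rhea: Ana:4, Arjun:2, Bob:4, Cal:2, Halim:1, Orla:1, Vera:3, Wes:5, Ximena:2, Yara:3. Sum = 27.
n = 11, so closeness = 10/27.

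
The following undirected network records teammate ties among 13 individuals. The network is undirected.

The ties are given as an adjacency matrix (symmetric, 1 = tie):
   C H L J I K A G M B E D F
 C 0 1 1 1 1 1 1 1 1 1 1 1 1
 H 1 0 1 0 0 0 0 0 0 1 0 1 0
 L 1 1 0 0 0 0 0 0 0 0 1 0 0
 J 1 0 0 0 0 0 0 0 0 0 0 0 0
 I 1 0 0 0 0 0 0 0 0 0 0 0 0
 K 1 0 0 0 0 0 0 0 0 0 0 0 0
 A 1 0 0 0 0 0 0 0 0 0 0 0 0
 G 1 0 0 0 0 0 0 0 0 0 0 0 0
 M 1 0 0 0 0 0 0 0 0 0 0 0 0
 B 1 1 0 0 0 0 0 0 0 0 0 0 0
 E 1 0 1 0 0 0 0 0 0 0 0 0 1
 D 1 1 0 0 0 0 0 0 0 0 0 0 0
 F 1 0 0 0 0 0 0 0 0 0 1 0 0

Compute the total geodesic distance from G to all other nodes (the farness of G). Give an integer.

Distances from G: A:2, B:2, C:1, D:2, E:2, F:2, H:2, I:2, J:2, K:2, L:2, M:2.
Sum = 2 + 2 + 1 + 2 + 2 + 2 + 2 + 2 + 2 + 2 + 2 + 2 = 23.

23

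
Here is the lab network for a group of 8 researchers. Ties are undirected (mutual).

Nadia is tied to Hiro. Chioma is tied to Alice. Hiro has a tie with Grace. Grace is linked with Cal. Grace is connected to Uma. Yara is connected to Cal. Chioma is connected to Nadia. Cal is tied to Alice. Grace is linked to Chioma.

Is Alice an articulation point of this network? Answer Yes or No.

Even without Alice, every remaining node can still reach every other (the residual graph is connected), so Alice is not a cut vertex.

No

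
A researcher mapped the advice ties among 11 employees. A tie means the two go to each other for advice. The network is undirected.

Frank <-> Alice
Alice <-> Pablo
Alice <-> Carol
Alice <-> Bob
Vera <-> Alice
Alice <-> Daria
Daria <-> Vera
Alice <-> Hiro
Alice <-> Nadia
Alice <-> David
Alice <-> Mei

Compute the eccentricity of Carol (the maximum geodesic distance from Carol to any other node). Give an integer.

Distances from Carol: Alice:1, Bob:2, Daria:2, David:2, Frank:2, Hiro:2, Mei:2, Nadia:2, Pablo:2, Vera:2.
The largest is 2 (to Hiro, Vera, Mei, Daria, Bob, Frank, Pablo, Nadia, and David), so the eccentricity of Carol is 2.

2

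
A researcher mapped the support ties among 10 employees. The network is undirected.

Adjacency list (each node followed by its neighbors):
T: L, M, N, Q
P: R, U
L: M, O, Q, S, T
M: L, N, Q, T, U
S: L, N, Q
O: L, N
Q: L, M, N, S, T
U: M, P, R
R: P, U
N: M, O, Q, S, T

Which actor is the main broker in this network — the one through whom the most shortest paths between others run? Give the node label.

M

Unnormalized betweenness of each node: L:31/6, M:91/5, N:31/6, O:1/5, P:0, Q:28/15, R:0, S:1/5, T:1/5, U:14.
M has the largest value, 91/5, making it the main broker — the node through which the most shortest paths run.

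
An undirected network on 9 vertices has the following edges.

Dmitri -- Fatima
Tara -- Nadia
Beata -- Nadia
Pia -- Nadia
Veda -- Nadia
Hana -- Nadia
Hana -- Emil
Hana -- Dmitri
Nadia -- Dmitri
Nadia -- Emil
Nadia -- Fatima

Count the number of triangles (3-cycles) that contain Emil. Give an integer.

1

Emil's neighbors: Hana and Nadia.
Neighbor pairs that are themselves tied: Emil–Hana–Nadia. Each forms one triangle with Emil, for 1 in total.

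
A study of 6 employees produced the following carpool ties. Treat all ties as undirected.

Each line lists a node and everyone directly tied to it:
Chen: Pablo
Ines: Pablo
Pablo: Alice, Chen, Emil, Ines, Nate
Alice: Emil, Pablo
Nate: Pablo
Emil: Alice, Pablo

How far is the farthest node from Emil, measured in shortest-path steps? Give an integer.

Distances from Emil: Alice:1, Chen:2, Ines:2, Nate:2, Pablo:1.
The largest is 2 (to Ines, Nate, and Chen), so the eccentricity of Emil is 2.

2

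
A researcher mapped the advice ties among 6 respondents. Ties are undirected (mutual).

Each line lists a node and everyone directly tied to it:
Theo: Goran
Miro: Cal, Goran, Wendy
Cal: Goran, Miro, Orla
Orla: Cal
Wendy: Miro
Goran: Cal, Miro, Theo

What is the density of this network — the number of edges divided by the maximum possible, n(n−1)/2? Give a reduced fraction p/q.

There are 6 edges and 6 nodes, so the maximum possible is C(6,2) = 15.
Density = 6/15 = 2/5.

2/5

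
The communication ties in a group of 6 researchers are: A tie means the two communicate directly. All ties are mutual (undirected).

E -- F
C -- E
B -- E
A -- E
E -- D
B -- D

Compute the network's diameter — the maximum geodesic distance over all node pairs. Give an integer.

2

Eccentricity of each node (its greatest distance to any other): A:2, B:2, C:2, D:2, E:1, F:2.
The maximum eccentricity is 2, realized for instance by the pair B–C via B – E – C. So the diameter is 2.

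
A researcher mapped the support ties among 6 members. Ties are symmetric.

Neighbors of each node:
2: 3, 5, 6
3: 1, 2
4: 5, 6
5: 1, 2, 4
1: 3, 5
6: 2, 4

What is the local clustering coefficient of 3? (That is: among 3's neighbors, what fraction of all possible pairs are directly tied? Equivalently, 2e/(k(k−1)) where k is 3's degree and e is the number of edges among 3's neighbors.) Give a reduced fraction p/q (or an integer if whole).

3's neighbors: 1 and 2 (k = 2).
Possible neighbor pairs: C(2,2) = 1. Edges among them: none → e = 0.
Clustering(3) = 0/1.

0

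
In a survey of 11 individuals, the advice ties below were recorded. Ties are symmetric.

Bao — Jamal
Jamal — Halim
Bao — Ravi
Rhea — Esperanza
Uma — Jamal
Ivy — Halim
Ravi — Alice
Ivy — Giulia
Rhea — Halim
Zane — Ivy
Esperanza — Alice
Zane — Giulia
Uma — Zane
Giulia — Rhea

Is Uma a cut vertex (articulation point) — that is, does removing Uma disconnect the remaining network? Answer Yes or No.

No

Even without Uma, every remaining node can still reach every other (the residual graph is connected), so Uma is not a cut vertex.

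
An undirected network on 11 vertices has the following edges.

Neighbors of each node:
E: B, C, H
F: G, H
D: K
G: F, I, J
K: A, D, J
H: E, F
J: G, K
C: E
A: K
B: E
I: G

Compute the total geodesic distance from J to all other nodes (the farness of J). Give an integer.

Distances from J: A:2, B:5, C:5, D:2, E:4, F:2, G:1, H:3, I:2, K:1.
Sum = 2 + 5 + 5 + 2 + 4 + 2 + 1 + 3 + 2 + 1 = 27.

27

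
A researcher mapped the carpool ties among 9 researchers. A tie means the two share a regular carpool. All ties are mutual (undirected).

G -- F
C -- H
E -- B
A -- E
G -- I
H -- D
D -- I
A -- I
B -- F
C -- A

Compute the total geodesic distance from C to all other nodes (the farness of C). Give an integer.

18

Distances from C: A:1, B:3, D:2, E:2, F:4, G:3, H:1, I:2.
Sum = 1 + 3 + 2 + 2 + 4 + 3 + 1 + 2 = 18.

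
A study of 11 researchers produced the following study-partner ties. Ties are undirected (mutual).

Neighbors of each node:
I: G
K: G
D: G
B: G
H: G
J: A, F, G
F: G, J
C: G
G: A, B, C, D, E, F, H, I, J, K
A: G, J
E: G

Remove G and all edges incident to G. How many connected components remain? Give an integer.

8

Without G, the remaining ties split the others into: {B}; {K}; {A, F, J}; {D}; {H}; {I}; {E}; {C}.
That's 8 separate components.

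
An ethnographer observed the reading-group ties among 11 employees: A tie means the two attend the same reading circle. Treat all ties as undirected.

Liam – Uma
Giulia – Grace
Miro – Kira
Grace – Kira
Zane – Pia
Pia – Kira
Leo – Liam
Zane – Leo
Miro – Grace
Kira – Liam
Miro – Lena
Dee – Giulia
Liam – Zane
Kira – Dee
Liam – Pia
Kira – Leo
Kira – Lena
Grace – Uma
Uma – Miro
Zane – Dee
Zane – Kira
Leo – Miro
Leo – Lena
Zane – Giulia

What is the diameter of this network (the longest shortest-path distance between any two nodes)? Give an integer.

Eccentricity of each node (its greatest distance to any other): Dee:3, Giulia:3, Grace:2, Kira:2, Lena:3, Leo:2, Liam:2, Miro:2, Pia:2, Uma:3, Zane:2.
The maximum eccentricity is 3, realized for instance by the pair Giulia–Lena via Giulia – Grace – Miro – Lena. So the diameter is 3.

3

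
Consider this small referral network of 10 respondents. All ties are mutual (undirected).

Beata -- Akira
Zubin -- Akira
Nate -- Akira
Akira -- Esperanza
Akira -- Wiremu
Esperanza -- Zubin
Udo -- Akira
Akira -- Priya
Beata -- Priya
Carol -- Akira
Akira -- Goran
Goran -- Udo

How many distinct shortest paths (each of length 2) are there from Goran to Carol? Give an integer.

The shortest distance is 2, and the only length-2 path is Goran–Akira–Carol. So there is exactly 1 shortest path.

1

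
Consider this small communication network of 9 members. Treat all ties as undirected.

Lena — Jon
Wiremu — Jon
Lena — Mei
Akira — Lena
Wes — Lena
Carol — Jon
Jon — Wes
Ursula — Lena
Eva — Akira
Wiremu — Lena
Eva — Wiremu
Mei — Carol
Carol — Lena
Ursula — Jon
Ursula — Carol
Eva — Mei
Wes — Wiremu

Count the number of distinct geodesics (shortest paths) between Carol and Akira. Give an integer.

The shortest distance is 2, and the only length-2 path is Carol–Lena–Akira. So there is exactly 1 shortest path.

1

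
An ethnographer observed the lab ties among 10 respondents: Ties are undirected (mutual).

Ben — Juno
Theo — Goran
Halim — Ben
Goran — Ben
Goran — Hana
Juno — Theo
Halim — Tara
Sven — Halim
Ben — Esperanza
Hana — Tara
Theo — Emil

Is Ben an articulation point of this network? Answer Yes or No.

Removing Ben leaves {Emil, Goran, Halim, Hana, Juno, Sven, Tara, and Theo} with no path to {Esperanza}, so the network splits into 2 components. Ben is a cut vertex.

Yes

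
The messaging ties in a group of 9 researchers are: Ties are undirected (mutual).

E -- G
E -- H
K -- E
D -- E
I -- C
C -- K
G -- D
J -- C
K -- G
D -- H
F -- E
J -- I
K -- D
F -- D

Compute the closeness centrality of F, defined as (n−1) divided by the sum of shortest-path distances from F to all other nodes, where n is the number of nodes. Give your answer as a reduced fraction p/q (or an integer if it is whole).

Distances from F: C:3, D:1, E:1, G:2, H:2, I:4, J:4, K:2. Sum = 19.
n = 9, so closeness = 8/19.

8/19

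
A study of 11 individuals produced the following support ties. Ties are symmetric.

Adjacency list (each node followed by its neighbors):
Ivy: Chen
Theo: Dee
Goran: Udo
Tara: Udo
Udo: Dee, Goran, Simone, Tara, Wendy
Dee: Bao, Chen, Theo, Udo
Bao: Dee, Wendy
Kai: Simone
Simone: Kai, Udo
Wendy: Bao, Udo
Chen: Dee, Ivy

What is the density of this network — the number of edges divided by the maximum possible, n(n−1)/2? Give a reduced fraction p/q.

1/5

There are 11 edges and 11 nodes, so the maximum possible is C(11,2) = 55.
Density = 11/55 = 1/5.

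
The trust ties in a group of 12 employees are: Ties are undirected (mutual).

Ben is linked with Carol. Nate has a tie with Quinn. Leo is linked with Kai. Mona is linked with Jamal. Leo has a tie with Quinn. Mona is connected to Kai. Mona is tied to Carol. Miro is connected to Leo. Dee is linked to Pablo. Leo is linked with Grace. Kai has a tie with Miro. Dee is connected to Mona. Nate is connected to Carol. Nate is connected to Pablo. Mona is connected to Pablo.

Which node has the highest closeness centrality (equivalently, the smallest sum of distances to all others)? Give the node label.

Mona

Farness (sum of distances to all others) for each node — Ben:33, Carol:23, Dee:26, Grace:34, Jamal:29, Kai:21, Leo:24, Miro:27, Mona:19, Nate:23, Pablo:24, Quinn:25.
The smallest farness is 19, for Mona, so Mona has the highest closeness.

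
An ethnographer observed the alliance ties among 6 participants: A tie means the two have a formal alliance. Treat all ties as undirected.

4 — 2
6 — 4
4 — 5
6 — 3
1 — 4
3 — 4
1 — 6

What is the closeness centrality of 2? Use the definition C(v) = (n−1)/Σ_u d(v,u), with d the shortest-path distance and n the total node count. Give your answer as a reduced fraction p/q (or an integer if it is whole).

5/9

Distances from 2: 1:2, 3:2, 4:1, 5:2, 6:2. Sum = 9.
n = 6, so closeness = 5/9.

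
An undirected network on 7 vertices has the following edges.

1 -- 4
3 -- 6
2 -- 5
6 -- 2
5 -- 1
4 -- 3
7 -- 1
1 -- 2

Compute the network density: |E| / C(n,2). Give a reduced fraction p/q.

There are 8 edges and 7 nodes, so the maximum possible is C(7,2) = 21.
Density = 8/21.

8/21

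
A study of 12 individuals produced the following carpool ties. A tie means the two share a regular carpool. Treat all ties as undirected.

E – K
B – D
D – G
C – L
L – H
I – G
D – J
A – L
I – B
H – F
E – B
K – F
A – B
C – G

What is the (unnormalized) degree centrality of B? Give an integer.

B is directly tied to A, D, E, and I. That is 4 neighbors, so the degree of B is 4.

4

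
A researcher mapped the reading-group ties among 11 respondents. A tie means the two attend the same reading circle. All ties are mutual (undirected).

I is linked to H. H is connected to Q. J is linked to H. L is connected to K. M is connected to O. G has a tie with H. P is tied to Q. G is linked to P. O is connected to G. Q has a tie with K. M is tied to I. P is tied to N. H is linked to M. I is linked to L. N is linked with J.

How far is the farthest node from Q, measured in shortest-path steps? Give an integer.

3

Distances from Q: G:2, H:1, I:2, J:2, K:1, L:2, M:2, N:2, O:3, P:1.
The largest is 3 (to O), so the eccentricity of Q is 3.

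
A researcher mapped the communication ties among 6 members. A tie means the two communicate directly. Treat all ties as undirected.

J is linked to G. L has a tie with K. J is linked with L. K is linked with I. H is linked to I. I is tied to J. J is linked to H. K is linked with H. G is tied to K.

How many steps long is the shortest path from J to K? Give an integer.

2

One shortest route is J – L – K, which uses 2 edges, and J and K are not directly tied, so nothing shorter exists. So d(J,K) = 2.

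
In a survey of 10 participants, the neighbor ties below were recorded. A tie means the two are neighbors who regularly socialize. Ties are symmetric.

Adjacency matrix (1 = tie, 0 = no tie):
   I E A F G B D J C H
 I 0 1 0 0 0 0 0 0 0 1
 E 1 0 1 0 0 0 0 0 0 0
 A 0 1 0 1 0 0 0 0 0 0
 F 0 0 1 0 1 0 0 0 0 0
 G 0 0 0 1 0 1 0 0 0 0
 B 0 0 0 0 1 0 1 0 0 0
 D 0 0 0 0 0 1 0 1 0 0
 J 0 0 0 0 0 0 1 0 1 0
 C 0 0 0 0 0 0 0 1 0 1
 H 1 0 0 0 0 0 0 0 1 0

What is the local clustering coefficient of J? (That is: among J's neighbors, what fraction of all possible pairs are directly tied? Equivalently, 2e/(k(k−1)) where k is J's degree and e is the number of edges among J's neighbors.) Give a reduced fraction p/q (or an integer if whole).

J's neighbors: C and D (k = 2).
Possible neighbor pairs: C(2,2) = 1. Edges among them: none → e = 0.
Clustering(J) = 0/1.

0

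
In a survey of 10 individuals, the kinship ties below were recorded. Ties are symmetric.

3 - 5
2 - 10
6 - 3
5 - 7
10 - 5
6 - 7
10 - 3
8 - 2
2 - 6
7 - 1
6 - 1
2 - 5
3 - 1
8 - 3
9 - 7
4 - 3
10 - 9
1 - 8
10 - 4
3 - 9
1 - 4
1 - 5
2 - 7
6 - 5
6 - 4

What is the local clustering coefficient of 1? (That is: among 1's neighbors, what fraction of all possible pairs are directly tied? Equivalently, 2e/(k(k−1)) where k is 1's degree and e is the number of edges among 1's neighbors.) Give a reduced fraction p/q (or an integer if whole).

8/15

1's neighbors: 3, 4, 5, 6, 7, and 8 (k = 6).
Possible neighbor pairs: C(6,2) = 15. Edges among them: 3–4, 3–5, 3–6, 3–8, 4–6, 5–6, 5–7, 6–7 → e = 8.
Clustering(1) = 8/15.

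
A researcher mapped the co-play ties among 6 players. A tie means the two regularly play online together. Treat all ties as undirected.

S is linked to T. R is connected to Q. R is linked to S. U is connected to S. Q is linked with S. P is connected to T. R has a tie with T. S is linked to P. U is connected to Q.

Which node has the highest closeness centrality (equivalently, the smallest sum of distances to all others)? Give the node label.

Farness (sum of distances to all others) for each node — P:8, Q:7, R:7, S:5, T:7, U:8.
The smallest farness is 5, for S, so S has the highest closeness.

S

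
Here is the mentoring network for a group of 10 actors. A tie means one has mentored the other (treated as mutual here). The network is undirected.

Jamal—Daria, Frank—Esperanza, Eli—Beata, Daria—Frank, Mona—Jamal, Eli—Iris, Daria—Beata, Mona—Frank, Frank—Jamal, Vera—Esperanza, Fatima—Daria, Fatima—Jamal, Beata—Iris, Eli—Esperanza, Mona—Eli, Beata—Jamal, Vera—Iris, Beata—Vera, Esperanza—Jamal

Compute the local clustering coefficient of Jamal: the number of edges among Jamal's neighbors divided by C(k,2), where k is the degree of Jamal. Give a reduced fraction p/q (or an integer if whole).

1/3

Jamal's neighbors: Beata, Daria, Esperanza, Fatima, Frank, and Mona (k = 6).
Possible neighbor pairs: C(6,2) = 15. Edges among them: Beata–Daria, Daria–Fatima, Daria–Frank, Esperanza–Frank, Frank–Mona → e = 5.
Clustering(Jamal) = 5/15 = 1/3.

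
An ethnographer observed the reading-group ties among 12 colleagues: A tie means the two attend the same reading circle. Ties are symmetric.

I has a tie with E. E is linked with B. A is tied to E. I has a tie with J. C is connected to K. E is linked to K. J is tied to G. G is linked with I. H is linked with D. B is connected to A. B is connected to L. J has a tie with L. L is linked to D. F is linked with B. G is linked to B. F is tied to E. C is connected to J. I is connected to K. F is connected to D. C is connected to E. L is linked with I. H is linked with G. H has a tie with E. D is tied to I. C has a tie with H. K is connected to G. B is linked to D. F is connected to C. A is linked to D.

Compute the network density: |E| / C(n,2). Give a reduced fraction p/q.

29/66

There are 29 edges and 12 nodes, so the maximum possible is C(12,2) = 66.
Density = 29/66.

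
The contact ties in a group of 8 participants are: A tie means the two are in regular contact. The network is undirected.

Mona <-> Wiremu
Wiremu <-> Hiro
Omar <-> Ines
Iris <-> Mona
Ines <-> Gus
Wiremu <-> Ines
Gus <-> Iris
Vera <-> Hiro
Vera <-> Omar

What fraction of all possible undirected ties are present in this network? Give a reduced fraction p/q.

9/28

There are 9 edges and 8 nodes, so the maximum possible is C(8,2) = 28.
Density = 9/28.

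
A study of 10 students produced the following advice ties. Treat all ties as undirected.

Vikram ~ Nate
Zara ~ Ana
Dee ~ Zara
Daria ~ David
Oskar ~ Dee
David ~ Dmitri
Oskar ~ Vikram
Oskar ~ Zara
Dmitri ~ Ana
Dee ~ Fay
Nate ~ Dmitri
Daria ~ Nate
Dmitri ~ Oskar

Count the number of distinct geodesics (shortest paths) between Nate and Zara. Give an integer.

The shortest distance is 3. The length-3 paths are: Nate–Dmitri–Ana–Zara; Nate–Dmitri–Oskar–Zara; Nate–Vikram–Oskar–Zara.
That gives 3 distinct shortest paths.

3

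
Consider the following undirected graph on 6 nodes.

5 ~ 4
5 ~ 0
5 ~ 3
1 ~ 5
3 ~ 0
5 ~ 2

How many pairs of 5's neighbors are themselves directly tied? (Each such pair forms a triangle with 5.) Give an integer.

1

5's neighbors: 0, 1, 2, 3, and 4.
Neighbor pairs that are themselves tied: 5–0–3. Each forms one triangle with 5, for 1 in total.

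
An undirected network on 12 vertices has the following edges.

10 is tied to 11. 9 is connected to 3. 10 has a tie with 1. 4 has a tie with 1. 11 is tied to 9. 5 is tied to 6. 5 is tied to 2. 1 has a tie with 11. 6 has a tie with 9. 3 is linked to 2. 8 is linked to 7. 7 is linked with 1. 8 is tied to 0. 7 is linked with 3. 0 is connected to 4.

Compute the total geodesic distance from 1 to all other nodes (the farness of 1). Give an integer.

22

Distances from 1: 0:2, 2:3, 3:2, 4:1, 5:4, 6:3, 7:1, 8:2, 9:2, 10:1, 11:1.
Sum = 2 + 3 + 2 + 1 + 4 + 3 + 1 + 2 + 2 + 1 + 1 = 22.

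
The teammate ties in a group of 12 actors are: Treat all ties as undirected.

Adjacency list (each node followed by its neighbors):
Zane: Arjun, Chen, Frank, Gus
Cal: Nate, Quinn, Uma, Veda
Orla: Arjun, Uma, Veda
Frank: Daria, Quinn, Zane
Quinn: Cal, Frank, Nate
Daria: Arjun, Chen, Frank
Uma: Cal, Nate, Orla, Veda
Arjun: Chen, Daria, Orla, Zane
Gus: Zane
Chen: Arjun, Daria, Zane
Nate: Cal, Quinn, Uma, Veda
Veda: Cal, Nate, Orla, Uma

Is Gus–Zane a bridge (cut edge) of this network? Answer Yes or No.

Without the Gus–Zane edge there is no alternate route between Gus and Zane, so the network disconnects. It is a bridge.

Yes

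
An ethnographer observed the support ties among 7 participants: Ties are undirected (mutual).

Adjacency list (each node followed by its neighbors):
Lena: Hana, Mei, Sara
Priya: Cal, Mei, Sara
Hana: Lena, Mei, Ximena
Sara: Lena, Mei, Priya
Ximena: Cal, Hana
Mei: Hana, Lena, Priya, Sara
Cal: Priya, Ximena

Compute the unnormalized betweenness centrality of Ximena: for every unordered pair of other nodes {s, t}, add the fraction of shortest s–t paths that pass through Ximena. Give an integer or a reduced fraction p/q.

4/3

Pairs whose geodesics pass through Ximena — Cal–Hana: 1; Cal–Lena: 1/3.
All other pairs contribute 0.
Summing the contributions gives betweenness(Ximena) = 4/3.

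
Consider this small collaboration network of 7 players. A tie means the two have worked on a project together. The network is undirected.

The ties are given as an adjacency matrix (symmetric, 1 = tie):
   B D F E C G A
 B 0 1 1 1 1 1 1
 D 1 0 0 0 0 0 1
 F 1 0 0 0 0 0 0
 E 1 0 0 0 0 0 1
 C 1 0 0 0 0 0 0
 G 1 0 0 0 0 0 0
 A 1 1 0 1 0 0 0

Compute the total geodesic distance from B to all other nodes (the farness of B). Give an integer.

Distances from B: A:1, C:1, D:1, E:1, F:1, G:1.
Sum = 1 + 1 + 1 + 1 + 1 + 1 = 6.

6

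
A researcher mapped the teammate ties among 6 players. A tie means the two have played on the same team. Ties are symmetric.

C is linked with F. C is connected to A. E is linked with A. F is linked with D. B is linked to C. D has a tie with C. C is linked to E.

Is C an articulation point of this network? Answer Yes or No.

Removing C leaves {A and E} with no path to {B}, so the network splits into 3 components. C is a cut vertex.

Yes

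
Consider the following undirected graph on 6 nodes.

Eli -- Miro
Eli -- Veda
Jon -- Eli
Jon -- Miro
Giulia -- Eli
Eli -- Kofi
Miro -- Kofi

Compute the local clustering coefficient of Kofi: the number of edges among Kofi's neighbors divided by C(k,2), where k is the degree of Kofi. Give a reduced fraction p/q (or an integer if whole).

1

Kofi's neighbors: Eli and Miro (k = 2).
Possible neighbor pairs: C(2,2) = 1. Edges among them: Eli–Miro → e = 1.
Clustering(Kofi) = 1/1.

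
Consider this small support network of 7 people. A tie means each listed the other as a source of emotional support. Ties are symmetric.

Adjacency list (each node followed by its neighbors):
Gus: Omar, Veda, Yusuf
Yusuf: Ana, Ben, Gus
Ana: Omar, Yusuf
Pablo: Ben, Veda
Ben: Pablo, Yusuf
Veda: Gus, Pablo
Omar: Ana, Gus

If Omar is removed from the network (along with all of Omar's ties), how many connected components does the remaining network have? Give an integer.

1

Omar's neighbors (Ana and Gus) remain reachable from one another through other ties, so the rest of the network stays in one piece.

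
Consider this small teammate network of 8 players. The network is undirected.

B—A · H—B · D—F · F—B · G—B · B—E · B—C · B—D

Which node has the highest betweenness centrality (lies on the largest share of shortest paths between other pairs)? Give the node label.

B

Unnormalized betweenness of each node: A:0, B:20, C:0, D:0, E:0, F:0, G:0, H:0.
B has the largest value, 20, making it the main broker — the node through which the most shortest paths run.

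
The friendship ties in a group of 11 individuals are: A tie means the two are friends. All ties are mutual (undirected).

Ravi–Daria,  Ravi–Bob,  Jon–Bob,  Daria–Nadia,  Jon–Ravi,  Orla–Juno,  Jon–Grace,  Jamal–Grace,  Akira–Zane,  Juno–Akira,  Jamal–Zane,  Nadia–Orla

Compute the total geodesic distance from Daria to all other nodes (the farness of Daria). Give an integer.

27

Distances from Daria: Akira:4, Bob:2, Grace:3, Jamal:4, Jon:2, Juno:3, Nadia:1, Orla:2, Ravi:1, Zane:5.
Sum = 4 + 2 + 3 + 4 + 2 + 3 + 1 + 2 + 1 + 5 = 27.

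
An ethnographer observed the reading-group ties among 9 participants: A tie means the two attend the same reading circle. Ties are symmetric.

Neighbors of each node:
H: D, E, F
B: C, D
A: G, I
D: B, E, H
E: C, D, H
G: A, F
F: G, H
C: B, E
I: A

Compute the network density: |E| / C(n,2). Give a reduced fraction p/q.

There are 10 edges and 9 nodes, so the maximum possible is C(9,2) = 36.
Density = 10/36 = 5/18.

5/18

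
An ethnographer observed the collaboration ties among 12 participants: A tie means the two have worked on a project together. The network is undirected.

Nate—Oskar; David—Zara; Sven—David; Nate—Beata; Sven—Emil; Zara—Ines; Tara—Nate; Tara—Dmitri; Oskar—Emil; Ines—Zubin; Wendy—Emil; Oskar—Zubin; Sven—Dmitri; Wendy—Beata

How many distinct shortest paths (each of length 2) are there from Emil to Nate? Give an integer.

The shortest distance is 2, and the only length-2 path is Emil–Oskar–Nate. So there is exactly 1 shortest path.

1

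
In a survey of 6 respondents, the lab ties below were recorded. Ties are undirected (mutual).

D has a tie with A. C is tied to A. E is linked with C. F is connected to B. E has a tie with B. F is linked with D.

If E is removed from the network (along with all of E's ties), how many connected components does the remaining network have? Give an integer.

E's neighbors (B and C) remain reachable from one another through other ties, so the rest of the network stays in one piece.

1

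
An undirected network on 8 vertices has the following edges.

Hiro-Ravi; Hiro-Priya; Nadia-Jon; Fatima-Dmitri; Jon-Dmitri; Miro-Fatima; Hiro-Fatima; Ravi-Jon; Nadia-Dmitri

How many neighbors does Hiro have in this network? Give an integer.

3

Hiro is directly tied to Fatima, Priya, and Ravi. That is 3 neighbors, so the degree of Hiro is 3.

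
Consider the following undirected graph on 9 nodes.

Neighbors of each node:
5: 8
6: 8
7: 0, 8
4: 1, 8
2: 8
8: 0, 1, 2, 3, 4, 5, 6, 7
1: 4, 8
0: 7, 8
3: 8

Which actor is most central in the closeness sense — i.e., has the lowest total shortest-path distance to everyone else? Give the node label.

8

Farness (sum of distances to all others) for each node — 0:14, 1:14, 2:15, 3:15, 4:14, 5:15, 6:15, 7:14, 8:8.
The smallest farness is 8, for 8, so 8 has the highest closeness.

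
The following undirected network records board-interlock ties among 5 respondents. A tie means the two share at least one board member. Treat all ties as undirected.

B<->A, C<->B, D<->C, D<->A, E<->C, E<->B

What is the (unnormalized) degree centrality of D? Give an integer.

D is directly tied to A and C. That is 2 neighbors, so the degree of D is 2.

2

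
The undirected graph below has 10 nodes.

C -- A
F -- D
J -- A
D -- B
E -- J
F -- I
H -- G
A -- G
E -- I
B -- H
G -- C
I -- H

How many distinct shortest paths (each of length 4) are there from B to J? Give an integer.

The shortest distance is 4. The length-4 paths are: B–H–I–E–J; B–H–G–A–J.
That gives 2 distinct shortest paths.

2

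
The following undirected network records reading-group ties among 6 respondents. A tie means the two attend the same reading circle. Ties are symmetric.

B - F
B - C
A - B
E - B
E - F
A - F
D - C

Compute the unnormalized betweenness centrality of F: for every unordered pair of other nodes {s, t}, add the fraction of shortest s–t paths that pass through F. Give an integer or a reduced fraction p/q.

1/2

Pairs whose geodesics pass through F — A–E: 1/2.
All other pairs contribute 0.
Summing the contributions gives betweenness(F) = 1/2.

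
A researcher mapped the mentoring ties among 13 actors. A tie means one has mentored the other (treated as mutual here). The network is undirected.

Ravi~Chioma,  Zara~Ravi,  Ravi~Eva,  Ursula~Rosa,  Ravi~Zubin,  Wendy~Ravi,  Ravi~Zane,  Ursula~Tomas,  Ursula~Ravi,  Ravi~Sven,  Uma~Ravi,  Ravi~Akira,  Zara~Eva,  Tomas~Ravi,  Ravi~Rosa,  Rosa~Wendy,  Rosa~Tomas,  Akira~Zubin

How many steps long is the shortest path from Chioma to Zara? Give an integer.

2

One shortest route is Chioma – Ravi – Zara, which uses 2 edges, and Chioma and Zara are not directly tied, so nothing shorter exists. So d(Chioma,Zara) = 2.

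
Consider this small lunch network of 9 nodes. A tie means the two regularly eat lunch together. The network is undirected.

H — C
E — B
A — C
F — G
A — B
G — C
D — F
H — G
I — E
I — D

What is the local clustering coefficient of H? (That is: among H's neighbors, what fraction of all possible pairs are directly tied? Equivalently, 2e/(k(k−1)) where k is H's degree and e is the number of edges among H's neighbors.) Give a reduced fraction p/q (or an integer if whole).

H's neighbors: C and G (k = 2).
Possible neighbor pairs: C(2,2) = 1. Edges among them: C–G → e = 1.
Clustering(H) = 1/1.

1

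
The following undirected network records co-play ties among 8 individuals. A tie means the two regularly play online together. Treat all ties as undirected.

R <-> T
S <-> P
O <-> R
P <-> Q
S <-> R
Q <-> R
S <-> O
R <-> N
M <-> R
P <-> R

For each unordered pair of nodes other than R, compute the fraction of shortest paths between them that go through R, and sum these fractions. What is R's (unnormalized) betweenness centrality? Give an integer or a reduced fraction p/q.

17

Pairs whose geodesics pass through R — O–N: 1; O–P: 1/2; O–M: 1; O–Q: 1; O–T: 1; N–P: 1; N–S: 1; N–M: 1; N–Q: 1; N–T: 1; P–M: 1; P–T: 1; S–M: 1; S–Q: 1/2 … (+4 more pairs).
All other pairs contribute 0.
Summing the contributions gives betweenness(R) = 17.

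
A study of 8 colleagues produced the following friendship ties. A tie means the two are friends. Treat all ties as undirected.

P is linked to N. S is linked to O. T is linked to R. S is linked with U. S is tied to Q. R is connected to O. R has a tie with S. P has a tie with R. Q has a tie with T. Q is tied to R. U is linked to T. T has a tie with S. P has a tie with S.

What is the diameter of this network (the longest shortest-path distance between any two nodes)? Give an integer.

Eccentricity of each node (its greatest distance to any other): N:3, O:3, P:2, Q:3, R:2, S:2, T:3, U:3.
The maximum eccentricity is 3, realized for instance by the pair N–Q via N – P – R – Q. So the diameter is 3.

3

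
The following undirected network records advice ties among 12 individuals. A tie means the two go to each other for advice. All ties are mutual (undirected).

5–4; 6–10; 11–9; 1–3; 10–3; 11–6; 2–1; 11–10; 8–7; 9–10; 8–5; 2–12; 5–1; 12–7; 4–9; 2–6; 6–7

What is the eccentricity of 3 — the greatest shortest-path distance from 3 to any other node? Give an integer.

3

Distances from 3: 1:1, 2:2, 4:3, 5:2, 6:2, 7:3, 8:3, 9:2, 10:1, 11:2, 12:3.
The largest is 3 (to 4, 8, 12, and 7), so the eccentricity of 3 is 3.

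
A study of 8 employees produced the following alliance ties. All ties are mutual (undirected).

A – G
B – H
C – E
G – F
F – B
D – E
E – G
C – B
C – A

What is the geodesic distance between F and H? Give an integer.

One shortest route is F – B – H, which uses 2 edges, and F and H are not directly tied, so nothing shorter exists. So d(F,H) = 2.

2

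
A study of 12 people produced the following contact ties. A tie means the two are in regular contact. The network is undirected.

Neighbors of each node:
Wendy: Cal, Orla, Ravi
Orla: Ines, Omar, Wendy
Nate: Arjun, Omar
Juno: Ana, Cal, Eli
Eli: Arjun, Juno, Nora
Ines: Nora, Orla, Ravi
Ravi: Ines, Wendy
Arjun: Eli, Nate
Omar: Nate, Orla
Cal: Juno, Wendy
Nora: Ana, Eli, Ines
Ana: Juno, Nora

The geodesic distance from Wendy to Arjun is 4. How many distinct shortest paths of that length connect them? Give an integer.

The shortest distance is 4. The length-4 paths are: Wendy–Orla–Omar–Nate–Arjun; Wendy–Cal–Juno–Eli–Arjun.
That gives 2 distinct shortest paths.

2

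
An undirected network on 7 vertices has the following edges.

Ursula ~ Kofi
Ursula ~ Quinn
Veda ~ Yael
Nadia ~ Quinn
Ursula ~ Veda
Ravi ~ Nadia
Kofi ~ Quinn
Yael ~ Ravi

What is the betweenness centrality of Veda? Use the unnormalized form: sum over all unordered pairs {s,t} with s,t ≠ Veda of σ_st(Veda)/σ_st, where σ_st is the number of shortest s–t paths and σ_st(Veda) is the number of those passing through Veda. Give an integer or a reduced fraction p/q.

Pairs whose geodesics pass through Veda — Quinn–Yael: 1/2; Kofi–Yael: 1; Ursula–Yael: 1; Ursula–Ravi: 1/2.
All other pairs contribute 0.
Summing the contributions gives betweenness(Veda) = 3.

3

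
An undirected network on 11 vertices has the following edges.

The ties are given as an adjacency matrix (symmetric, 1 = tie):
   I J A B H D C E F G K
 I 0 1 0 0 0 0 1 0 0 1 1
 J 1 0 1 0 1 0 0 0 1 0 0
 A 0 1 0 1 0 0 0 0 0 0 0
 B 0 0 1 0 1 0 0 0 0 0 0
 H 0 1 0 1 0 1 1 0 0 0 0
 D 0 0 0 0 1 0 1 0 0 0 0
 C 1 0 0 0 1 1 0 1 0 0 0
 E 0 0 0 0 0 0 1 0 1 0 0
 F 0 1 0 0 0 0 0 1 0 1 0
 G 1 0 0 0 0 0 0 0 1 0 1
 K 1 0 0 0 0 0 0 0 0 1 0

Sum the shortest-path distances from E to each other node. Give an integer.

Distances from E: A:3, B:3, C:1, D:2, F:1, G:2, H:2, I:2, J:2, K:3.
Sum = 3 + 3 + 1 + 2 + 1 + 2 + 2 + 2 + 2 + 3 = 21.

21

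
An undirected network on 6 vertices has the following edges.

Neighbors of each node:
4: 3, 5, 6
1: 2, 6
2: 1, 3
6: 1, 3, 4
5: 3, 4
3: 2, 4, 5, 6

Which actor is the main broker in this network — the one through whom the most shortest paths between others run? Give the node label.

3

Unnormalized betweenness of each node: 1:1/2, 2:5/6, 3:11/3, 4:5/6, 5:0, 6:13/6.
3 has the largest value, 11/3, making it the main broker — the node through which the most shortest paths run.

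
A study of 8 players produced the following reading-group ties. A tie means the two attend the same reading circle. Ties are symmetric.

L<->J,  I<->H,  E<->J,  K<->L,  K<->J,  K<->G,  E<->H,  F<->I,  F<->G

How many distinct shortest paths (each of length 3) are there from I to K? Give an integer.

The shortest distance is 3, and the only length-3 path is I–F–G–K. So there is exactly 1 shortest path.

1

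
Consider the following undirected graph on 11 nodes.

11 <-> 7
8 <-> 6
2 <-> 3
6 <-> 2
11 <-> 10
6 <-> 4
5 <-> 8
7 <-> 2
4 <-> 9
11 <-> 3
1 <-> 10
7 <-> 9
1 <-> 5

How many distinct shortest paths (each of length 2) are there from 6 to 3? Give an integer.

The shortest distance is 2, and the only length-2 path is 6–2–3. So there is exactly 1 shortest path.

1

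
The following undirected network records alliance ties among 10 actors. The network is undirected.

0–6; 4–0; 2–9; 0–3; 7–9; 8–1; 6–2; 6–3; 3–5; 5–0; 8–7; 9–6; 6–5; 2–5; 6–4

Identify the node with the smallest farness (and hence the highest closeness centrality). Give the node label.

Farness (sum of distances to all others) for each node — 0:20, 1:34, 2:18, 3:21, 4:22, 5:20, 6:15, 7:20, 8:26, 9:16.
The smallest farness is 15, for 6, so 6 has the highest closeness.

6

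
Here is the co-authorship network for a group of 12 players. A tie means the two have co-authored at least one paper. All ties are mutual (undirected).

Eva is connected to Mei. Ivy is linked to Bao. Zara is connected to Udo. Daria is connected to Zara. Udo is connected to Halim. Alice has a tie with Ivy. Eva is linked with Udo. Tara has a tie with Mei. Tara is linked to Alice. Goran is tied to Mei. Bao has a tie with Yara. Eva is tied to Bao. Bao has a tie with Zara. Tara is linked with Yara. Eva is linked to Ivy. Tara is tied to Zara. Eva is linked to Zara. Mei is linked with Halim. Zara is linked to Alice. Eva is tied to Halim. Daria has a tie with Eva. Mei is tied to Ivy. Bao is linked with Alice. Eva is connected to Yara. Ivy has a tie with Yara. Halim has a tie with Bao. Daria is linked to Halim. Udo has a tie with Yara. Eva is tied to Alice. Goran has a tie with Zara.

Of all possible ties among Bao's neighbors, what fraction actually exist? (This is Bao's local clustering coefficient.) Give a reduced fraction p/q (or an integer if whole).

8/15

Bao's neighbors: Alice, Eva, Halim, Ivy, Yara, and Zara (k = 6).
Possible neighbor pairs: C(6,2) = 15. Edges among them: Alice–Eva, Alice–Ivy, Alice–Zara, Eva–Halim, Eva–Ivy, Eva–Yara, Eva–Zara, Ivy–Yara → e = 8.
Clustering(Bao) = 8/15.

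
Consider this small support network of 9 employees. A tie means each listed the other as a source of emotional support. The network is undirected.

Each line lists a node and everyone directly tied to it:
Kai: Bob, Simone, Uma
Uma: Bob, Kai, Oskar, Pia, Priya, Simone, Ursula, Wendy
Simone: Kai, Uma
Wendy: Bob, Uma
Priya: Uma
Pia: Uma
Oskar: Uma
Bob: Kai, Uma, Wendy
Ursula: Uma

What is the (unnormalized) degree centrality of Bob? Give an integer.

3

Bob is directly tied to Kai, Uma, and Wendy. That is 3 neighbors, so the degree of Bob is 3.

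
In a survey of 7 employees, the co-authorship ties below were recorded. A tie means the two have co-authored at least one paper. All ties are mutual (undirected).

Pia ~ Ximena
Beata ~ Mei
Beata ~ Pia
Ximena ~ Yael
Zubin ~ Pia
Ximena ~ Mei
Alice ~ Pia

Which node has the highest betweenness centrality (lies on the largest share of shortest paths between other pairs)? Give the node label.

Pia

Unnormalized betweenness of each node: Alice:0, Beata:3/2, Mei:1, Pia:10, Ximena:13/2, Yael:0, Zubin:0.
Pia has the largest value, 10, making it the main broker — the node through which the most shortest paths run.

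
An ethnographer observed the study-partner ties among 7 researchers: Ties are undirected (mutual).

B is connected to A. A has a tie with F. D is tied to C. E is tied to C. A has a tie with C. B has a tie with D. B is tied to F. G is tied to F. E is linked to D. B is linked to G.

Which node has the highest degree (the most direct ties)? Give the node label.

B

Degrees — A:3, B:4, C:3, D:3, E:2, F:3, G:2.
The maximum is 4, attained only by B.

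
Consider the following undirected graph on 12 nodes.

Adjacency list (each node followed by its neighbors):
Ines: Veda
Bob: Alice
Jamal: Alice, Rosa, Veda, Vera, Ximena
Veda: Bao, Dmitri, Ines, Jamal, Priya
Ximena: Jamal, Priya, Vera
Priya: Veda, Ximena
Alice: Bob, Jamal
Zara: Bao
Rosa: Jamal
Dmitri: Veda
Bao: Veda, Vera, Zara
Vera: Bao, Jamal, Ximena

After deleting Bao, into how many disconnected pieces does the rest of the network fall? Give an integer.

2

Without Bao, the remaining ties split the others into: {Alice, Bob, Dmitri, Ines, Jamal, Priya, Rosa, Veda, Vera, Ximena}; {Zara}.
That's 2 separate components.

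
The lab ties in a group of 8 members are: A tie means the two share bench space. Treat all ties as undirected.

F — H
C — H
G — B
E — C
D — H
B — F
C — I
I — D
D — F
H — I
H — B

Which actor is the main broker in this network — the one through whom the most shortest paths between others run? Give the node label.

Unnormalized betweenness of each node: B:6, C:6, D:1/2, E:0, F:1, G:0, H:21/2, I:1.
H has the largest value, 21/2, making it the main broker — the node through which the most shortest paths run.

H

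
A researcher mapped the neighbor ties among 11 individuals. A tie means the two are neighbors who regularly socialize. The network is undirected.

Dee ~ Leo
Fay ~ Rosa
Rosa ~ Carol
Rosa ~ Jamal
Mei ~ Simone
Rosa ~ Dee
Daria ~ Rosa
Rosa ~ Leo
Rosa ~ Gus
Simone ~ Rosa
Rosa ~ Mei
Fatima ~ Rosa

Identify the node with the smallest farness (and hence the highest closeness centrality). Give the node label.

Rosa

Farness (sum of distances to all others) for each node — Carol:19, Daria:19, Dee:18, Fatima:19, Fay:19, Gus:19, Jamal:19, Leo:18, Mei:18, Rosa:10, Simone:18.
The smallest farness is 10, for Rosa, so Rosa has the highest closeness.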